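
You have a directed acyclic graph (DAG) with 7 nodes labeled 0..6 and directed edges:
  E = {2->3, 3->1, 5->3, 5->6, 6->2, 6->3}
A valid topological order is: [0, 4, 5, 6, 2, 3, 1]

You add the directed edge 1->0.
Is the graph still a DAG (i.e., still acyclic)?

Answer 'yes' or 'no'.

Given toposort: [0, 4, 5, 6, 2, 3, 1]
Position of 1: index 6; position of 0: index 0
New edge 1->0: backward (u after v in old order)
Backward edge: old toposort is now invalid. Check if this creates a cycle.
Does 0 already reach 1? Reachable from 0: [0]. NO -> still a DAG (reorder needed).
Still a DAG? yes

Answer: yes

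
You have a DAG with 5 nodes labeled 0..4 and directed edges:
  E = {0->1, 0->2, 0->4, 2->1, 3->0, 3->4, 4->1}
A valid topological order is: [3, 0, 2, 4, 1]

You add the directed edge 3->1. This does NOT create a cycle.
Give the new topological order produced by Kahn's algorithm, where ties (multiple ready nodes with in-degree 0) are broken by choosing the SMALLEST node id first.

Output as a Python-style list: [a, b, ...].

Old toposort: [3, 0, 2, 4, 1]
Added edge: 3->1
Position of 3 (0) < position of 1 (4). Old order still valid.
Run Kahn's algorithm (break ties by smallest node id):
  initial in-degrees: [1, 4, 1, 0, 2]
  ready (indeg=0): [3]
  pop 3: indeg[0]->0; indeg[1]->3; indeg[4]->1 | ready=[0] | order so far=[3]
  pop 0: indeg[1]->2; indeg[2]->0; indeg[4]->0 | ready=[2, 4] | order so far=[3, 0]
  pop 2: indeg[1]->1 | ready=[4] | order so far=[3, 0, 2]
  pop 4: indeg[1]->0 | ready=[1] | order so far=[3, 0, 2, 4]
  pop 1: no out-edges | ready=[] | order so far=[3, 0, 2, 4, 1]
  Result: [3, 0, 2, 4, 1]

Answer: [3, 0, 2, 4, 1]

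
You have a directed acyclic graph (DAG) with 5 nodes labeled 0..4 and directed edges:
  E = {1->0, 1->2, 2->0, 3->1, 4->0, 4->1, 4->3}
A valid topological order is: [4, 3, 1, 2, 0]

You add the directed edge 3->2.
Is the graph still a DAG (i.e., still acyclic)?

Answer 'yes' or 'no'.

Given toposort: [4, 3, 1, 2, 0]
Position of 3: index 1; position of 2: index 3
New edge 3->2: forward
Forward edge: respects the existing order. Still a DAG, same toposort still valid.
Still a DAG? yes

Answer: yes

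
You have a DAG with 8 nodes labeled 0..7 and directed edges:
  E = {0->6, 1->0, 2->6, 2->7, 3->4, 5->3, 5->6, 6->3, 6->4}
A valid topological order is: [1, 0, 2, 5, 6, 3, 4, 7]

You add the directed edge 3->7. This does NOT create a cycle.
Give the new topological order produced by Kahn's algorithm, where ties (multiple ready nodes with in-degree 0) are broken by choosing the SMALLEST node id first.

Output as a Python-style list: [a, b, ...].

Answer: [1, 0, 2, 5, 6, 3, 4, 7]

Derivation:
Old toposort: [1, 0, 2, 5, 6, 3, 4, 7]
Added edge: 3->7
Position of 3 (5) < position of 7 (7). Old order still valid.
Run Kahn's algorithm (break ties by smallest node id):
  initial in-degrees: [1, 0, 0, 2, 2, 0, 3, 2]
  ready (indeg=0): [1, 2, 5]
  pop 1: indeg[0]->0 | ready=[0, 2, 5] | order so far=[1]
  pop 0: indeg[6]->2 | ready=[2, 5] | order so far=[1, 0]
  pop 2: indeg[6]->1; indeg[7]->1 | ready=[5] | order so far=[1, 0, 2]
  pop 5: indeg[3]->1; indeg[6]->0 | ready=[6] | order so far=[1, 0, 2, 5]
  pop 6: indeg[3]->0; indeg[4]->1 | ready=[3] | order so far=[1, 0, 2, 5, 6]
  pop 3: indeg[4]->0; indeg[7]->0 | ready=[4, 7] | order so far=[1, 0, 2, 5, 6, 3]
  pop 4: no out-edges | ready=[7] | order so far=[1, 0, 2, 5, 6, 3, 4]
  pop 7: no out-edges | ready=[] | order so far=[1, 0, 2, 5, 6, 3, 4, 7]
  Result: [1, 0, 2, 5, 6, 3, 4, 7]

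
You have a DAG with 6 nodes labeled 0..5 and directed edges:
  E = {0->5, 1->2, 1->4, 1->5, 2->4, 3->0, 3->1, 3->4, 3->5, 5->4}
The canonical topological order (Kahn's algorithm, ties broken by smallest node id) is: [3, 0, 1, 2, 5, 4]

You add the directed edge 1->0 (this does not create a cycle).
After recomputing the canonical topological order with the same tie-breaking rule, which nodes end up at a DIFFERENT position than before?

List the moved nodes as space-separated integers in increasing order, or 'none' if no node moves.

Answer: 0 1

Derivation:
Old toposort: [3, 0, 1, 2, 5, 4]
Added edge 1->0
Recompute Kahn (smallest-id tiebreak):
  initial in-degrees: [2, 1, 1, 0, 4, 3]
  ready (indeg=0): [3]
  pop 3: indeg[0]->1; indeg[1]->0; indeg[4]->3; indeg[5]->2 | ready=[1] | order so far=[3]
  pop 1: indeg[0]->0; indeg[2]->0; indeg[4]->2; indeg[5]->1 | ready=[0, 2] | order so far=[3, 1]
  pop 0: indeg[5]->0 | ready=[2, 5] | order so far=[3, 1, 0]
  pop 2: indeg[4]->1 | ready=[5] | order so far=[3, 1, 0, 2]
  pop 5: indeg[4]->0 | ready=[4] | order so far=[3, 1, 0, 2, 5]
  pop 4: no out-edges | ready=[] | order so far=[3, 1, 0, 2, 5, 4]
New canonical toposort: [3, 1, 0, 2, 5, 4]
Compare positions:
  Node 0: index 1 -> 2 (moved)
  Node 1: index 2 -> 1 (moved)
  Node 2: index 3 -> 3 (same)
  Node 3: index 0 -> 0 (same)
  Node 4: index 5 -> 5 (same)
  Node 5: index 4 -> 4 (same)
Nodes that changed position: 0 1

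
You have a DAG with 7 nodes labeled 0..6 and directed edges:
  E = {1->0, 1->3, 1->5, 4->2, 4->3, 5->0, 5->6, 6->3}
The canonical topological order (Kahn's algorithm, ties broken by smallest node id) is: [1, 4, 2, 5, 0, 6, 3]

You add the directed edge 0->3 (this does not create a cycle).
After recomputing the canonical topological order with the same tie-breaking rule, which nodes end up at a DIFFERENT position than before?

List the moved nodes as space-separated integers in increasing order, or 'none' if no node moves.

Old toposort: [1, 4, 2, 5, 0, 6, 3]
Added edge 0->3
Recompute Kahn (smallest-id tiebreak):
  initial in-degrees: [2, 0, 1, 4, 0, 1, 1]
  ready (indeg=0): [1, 4]
  pop 1: indeg[0]->1; indeg[3]->3; indeg[5]->0 | ready=[4, 5] | order so far=[1]
  pop 4: indeg[2]->0; indeg[3]->2 | ready=[2, 5] | order so far=[1, 4]
  pop 2: no out-edges | ready=[5] | order so far=[1, 4, 2]
  pop 5: indeg[0]->0; indeg[6]->0 | ready=[0, 6] | order so far=[1, 4, 2, 5]
  pop 0: indeg[3]->1 | ready=[6] | order so far=[1, 4, 2, 5, 0]
  pop 6: indeg[3]->0 | ready=[3] | order so far=[1, 4, 2, 5, 0, 6]
  pop 3: no out-edges | ready=[] | order so far=[1, 4, 2, 5, 0, 6, 3]
New canonical toposort: [1, 4, 2, 5, 0, 6, 3]
Compare positions:
  Node 0: index 4 -> 4 (same)
  Node 1: index 0 -> 0 (same)
  Node 2: index 2 -> 2 (same)
  Node 3: index 6 -> 6 (same)
  Node 4: index 1 -> 1 (same)
  Node 5: index 3 -> 3 (same)
  Node 6: index 5 -> 5 (same)
Nodes that changed position: none

Answer: none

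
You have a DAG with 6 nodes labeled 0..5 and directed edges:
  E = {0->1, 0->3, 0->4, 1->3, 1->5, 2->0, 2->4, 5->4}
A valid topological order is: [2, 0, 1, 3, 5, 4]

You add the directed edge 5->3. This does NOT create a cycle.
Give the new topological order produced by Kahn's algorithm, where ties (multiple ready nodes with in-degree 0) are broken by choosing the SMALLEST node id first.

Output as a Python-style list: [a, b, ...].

Old toposort: [2, 0, 1, 3, 5, 4]
Added edge: 5->3
Position of 5 (4) > position of 3 (3). Must reorder: 5 must now come before 3.
Run Kahn's algorithm (break ties by smallest node id):
  initial in-degrees: [1, 1, 0, 3, 3, 1]
  ready (indeg=0): [2]
  pop 2: indeg[0]->0; indeg[4]->2 | ready=[0] | order so far=[2]
  pop 0: indeg[1]->0; indeg[3]->2; indeg[4]->1 | ready=[1] | order so far=[2, 0]
  pop 1: indeg[3]->1; indeg[5]->0 | ready=[5] | order so far=[2, 0, 1]
  pop 5: indeg[3]->0; indeg[4]->0 | ready=[3, 4] | order so far=[2, 0, 1, 5]
  pop 3: no out-edges | ready=[4] | order so far=[2, 0, 1, 5, 3]
  pop 4: no out-edges | ready=[] | order so far=[2, 0, 1, 5, 3, 4]
  Result: [2, 0, 1, 5, 3, 4]

Answer: [2, 0, 1, 5, 3, 4]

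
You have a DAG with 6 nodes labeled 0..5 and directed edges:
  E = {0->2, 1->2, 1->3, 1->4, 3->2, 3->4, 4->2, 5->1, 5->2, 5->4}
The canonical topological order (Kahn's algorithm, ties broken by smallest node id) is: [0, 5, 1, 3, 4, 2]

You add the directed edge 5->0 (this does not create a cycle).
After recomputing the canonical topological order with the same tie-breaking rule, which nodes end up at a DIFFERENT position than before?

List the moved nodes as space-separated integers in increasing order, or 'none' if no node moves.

Old toposort: [0, 5, 1, 3, 4, 2]
Added edge 5->0
Recompute Kahn (smallest-id tiebreak):
  initial in-degrees: [1, 1, 5, 1, 3, 0]
  ready (indeg=0): [5]
  pop 5: indeg[0]->0; indeg[1]->0; indeg[2]->4; indeg[4]->2 | ready=[0, 1] | order so far=[5]
  pop 0: indeg[2]->3 | ready=[1] | order so far=[5, 0]
  pop 1: indeg[2]->2; indeg[3]->0; indeg[4]->1 | ready=[3] | order so far=[5, 0, 1]
  pop 3: indeg[2]->1; indeg[4]->0 | ready=[4] | order so far=[5, 0, 1, 3]
  pop 4: indeg[2]->0 | ready=[2] | order so far=[5, 0, 1, 3, 4]
  pop 2: no out-edges | ready=[] | order so far=[5, 0, 1, 3, 4, 2]
New canonical toposort: [5, 0, 1, 3, 4, 2]
Compare positions:
  Node 0: index 0 -> 1 (moved)
  Node 1: index 2 -> 2 (same)
  Node 2: index 5 -> 5 (same)
  Node 3: index 3 -> 3 (same)
  Node 4: index 4 -> 4 (same)
  Node 5: index 1 -> 0 (moved)
Nodes that changed position: 0 5

Answer: 0 5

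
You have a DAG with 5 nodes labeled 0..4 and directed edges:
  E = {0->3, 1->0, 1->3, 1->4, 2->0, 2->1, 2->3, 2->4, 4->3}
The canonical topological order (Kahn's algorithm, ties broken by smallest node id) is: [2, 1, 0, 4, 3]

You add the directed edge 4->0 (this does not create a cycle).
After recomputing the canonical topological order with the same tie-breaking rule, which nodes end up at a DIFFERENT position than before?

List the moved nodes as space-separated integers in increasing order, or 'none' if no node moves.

Answer: 0 4

Derivation:
Old toposort: [2, 1, 0, 4, 3]
Added edge 4->0
Recompute Kahn (smallest-id tiebreak):
  initial in-degrees: [3, 1, 0, 4, 2]
  ready (indeg=0): [2]
  pop 2: indeg[0]->2; indeg[1]->0; indeg[3]->3; indeg[4]->1 | ready=[1] | order so far=[2]
  pop 1: indeg[0]->1; indeg[3]->2; indeg[4]->0 | ready=[4] | order so far=[2, 1]
  pop 4: indeg[0]->0; indeg[3]->1 | ready=[0] | order so far=[2, 1, 4]
  pop 0: indeg[3]->0 | ready=[3] | order so far=[2, 1, 4, 0]
  pop 3: no out-edges | ready=[] | order so far=[2, 1, 4, 0, 3]
New canonical toposort: [2, 1, 4, 0, 3]
Compare positions:
  Node 0: index 2 -> 3 (moved)
  Node 1: index 1 -> 1 (same)
  Node 2: index 0 -> 0 (same)
  Node 3: index 4 -> 4 (same)
  Node 4: index 3 -> 2 (moved)
Nodes that changed position: 0 4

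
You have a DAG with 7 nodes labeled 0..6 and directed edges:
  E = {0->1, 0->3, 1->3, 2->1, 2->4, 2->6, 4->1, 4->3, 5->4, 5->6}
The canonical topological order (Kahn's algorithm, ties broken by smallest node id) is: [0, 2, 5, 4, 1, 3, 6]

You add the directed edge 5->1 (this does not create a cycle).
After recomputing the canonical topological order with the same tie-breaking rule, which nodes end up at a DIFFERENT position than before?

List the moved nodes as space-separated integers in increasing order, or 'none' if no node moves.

Old toposort: [0, 2, 5, 4, 1, 3, 6]
Added edge 5->1
Recompute Kahn (smallest-id tiebreak):
  initial in-degrees: [0, 4, 0, 3, 2, 0, 2]
  ready (indeg=0): [0, 2, 5]
  pop 0: indeg[1]->3; indeg[3]->2 | ready=[2, 5] | order so far=[0]
  pop 2: indeg[1]->2; indeg[4]->1; indeg[6]->1 | ready=[5] | order so far=[0, 2]
  pop 5: indeg[1]->1; indeg[4]->0; indeg[6]->0 | ready=[4, 6] | order so far=[0, 2, 5]
  pop 4: indeg[1]->0; indeg[3]->1 | ready=[1, 6] | order so far=[0, 2, 5, 4]
  pop 1: indeg[3]->0 | ready=[3, 6] | order so far=[0, 2, 5, 4, 1]
  pop 3: no out-edges | ready=[6] | order so far=[0, 2, 5, 4, 1, 3]
  pop 6: no out-edges | ready=[] | order so far=[0, 2, 5, 4, 1, 3, 6]
New canonical toposort: [0, 2, 5, 4, 1, 3, 6]
Compare positions:
  Node 0: index 0 -> 0 (same)
  Node 1: index 4 -> 4 (same)
  Node 2: index 1 -> 1 (same)
  Node 3: index 5 -> 5 (same)
  Node 4: index 3 -> 3 (same)
  Node 5: index 2 -> 2 (same)
  Node 6: index 6 -> 6 (same)
Nodes that changed position: none

Answer: none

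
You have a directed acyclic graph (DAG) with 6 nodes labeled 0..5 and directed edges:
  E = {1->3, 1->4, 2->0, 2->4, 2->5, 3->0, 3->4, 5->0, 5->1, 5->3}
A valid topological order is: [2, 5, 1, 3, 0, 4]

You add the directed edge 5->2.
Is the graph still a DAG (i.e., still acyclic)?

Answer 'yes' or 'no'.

Answer: no

Derivation:
Given toposort: [2, 5, 1, 3, 0, 4]
Position of 5: index 1; position of 2: index 0
New edge 5->2: backward (u after v in old order)
Backward edge: old toposort is now invalid. Check if this creates a cycle.
Does 2 already reach 5? Reachable from 2: [0, 1, 2, 3, 4, 5]. YES -> cycle!
Still a DAG? no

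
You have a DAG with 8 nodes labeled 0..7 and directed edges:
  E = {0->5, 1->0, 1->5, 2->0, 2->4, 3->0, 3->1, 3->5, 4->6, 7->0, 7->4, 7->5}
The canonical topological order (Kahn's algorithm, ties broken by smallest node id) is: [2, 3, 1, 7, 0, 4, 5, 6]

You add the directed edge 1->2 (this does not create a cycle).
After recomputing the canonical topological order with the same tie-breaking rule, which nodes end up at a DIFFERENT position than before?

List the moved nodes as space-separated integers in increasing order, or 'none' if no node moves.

Old toposort: [2, 3, 1, 7, 0, 4, 5, 6]
Added edge 1->2
Recompute Kahn (smallest-id tiebreak):
  initial in-degrees: [4, 1, 1, 0, 2, 4, 1, 0]
  ready (indeg=0): [3, 7]
  pop 3: indeg[0]->3; indeg[1]->0; indeg[5]->3 | ready=[1, 7] | order so far=[3]
  pop 1: indeg[0]->2; indeg[2]->0; indeg[5]->2 | ready=[2, 7] | order so far=[3, 1]
  pop 2: indeg[0]->1; indeg[4]->1 | ready=[7] | order so far=[3, 1, 2]
  pop 7: indeg[0]->0; indeg[4]->0; indeg[5]->1 | ready=[0, 4] | order so far=[3, 1, 2, 7]
  pop 0: indeg[5]->0 | ready=[4, 5] | order so far=[3, 1, 2, 7, 0]
  pop 4: indeg[6]->0 | ready=[5, 6] | order so far=[3, 1, 2, 7, 0, 4]
  pop 5: no out-edges | ready=[6] | order so far=[3, 1, 2, 7, 0, 4, 5]
  pop 6: no out-edges | ready=[] | order so far=[3, 1, 2, 7, 0, 4, 5, 6]
New canonical toposort: [3, 1, 2, 7, 0, 4, 5, 6]
Compare positions:
  Node 0: index 4 -> 4 (same)
  Node 1: index 2 -> 1 (moved)
  Node 2: index 0 -> 2 (moved)
  Node 3: index 1 -> 0 (moved)
  Node 4: index 5 -> 5 (same)
  Node 5: index 6 -> 6 (same)
  Node 6: index 7 -> 7 (same)
  Node 7: index 3 -> 3 (same)
Nodes that changed position: 1 2 3

Answer: 1 2 3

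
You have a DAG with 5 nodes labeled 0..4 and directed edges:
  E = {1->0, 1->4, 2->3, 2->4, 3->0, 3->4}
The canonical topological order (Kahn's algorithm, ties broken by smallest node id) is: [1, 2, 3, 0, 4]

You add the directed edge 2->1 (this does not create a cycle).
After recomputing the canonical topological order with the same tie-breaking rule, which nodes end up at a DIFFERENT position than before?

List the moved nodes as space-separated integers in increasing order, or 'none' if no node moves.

Old toposort: [1, 2, 3, 0, 4]
Added edge 2->1
Recompute Kahn (smallest-id tiebreak):
  initial in-degrees: [2, 1, 0, 1, 3]
  ready (indeg=0): [2]
  pop 2: indeg[1]->0; indeg[3]->0; indeg[4]->2 | ready=[1, 3] | order so far=[2]
  pop 1: indeg[0]->1; indeg[4]->1 | ready=[3] | order so far=[2, 1]
  pop 3: indeg[0]->0; indeg[4]->0 | ready=[0, 4] | order so far=[2, 1, 3]
  pop 0: no out-edges | ready=[4] | order so far=[2, 1, 3, 0]
  pop 4: no out-edges | ready=[] | order so far=[2, 1, 3, 0, 4]
New canonical toposort: [2, 1, 3, 0, 4]
Compare positions:
  Node 0: index 3 -> 3 (same)
  Node 1: index 0 -> 1 (moved)
  Node 2: index 1 -> 0 (moved)
  Node 3: index 2 -> 2 (same)
  Node 4: index 4 -> 4 (same)
Nodes that changed position: 1 2

Answer: 1 2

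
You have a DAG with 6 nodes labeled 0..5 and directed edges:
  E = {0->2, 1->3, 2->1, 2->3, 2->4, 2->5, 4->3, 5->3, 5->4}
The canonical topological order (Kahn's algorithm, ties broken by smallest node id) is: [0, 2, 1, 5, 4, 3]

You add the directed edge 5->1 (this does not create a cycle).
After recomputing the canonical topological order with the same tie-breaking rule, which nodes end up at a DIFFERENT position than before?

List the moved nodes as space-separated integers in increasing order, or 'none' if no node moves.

Answer: 1 5

Derivation:
Old toposort: [0, 2, 1, 5, 4, 3]
Added edge 5->1
Recompute Kahn (smallest-id tiebreak):
  initial in-degrees: [0, 2, 1, 4, 2, 1]
  ready (indeg=0): [0]
  pop 0: indeg[2]->0 | ready=[2] | order so far=[0]
  pop 2: indeg[1]->1; indeg[3]->3; indeg[4]->1; indeg[5]->0 | ready=[5] | order so far=[0, 2]
  pop 5: indeg[1]->0; indeg[3]->2; indeg[4]->0 | ready=[1, 4] | order so far=[0, 2, 5]
  pop 1: indeg[3]->1 | ready=[4] | order so far=[0, 2, 5, 1]
  pop 4: indeg[3]->0 | ready=[3] | order so far=[0, 2, 5, 1, 4]
  pop 3: no out-edges | ready=[] | order so far=[0, 2, 5, 1, 4, 3]
New canonical toposort: [0, 2, 5, 1, 4, 3]
Compare positions:
  Node 0: index 0 -> 0 (same)
  Node 1: index 2 -> 3 (moved)
  Node 2: index 1 -> 1 (same)
  Node 3: index 5 -> 5 (same)
  Node 4: index 4 -> 4 (same)
  Node 5: index 3 -> 2 (moved)
Nodes that changed position: 1 5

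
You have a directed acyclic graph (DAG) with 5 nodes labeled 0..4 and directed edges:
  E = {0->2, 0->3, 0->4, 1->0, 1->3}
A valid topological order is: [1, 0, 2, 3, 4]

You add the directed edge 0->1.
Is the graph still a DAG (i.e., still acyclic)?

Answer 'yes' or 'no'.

Given toposort: [1, 0, 2, 3, 4]
Position of 0: index 1; position of 1: index 0
New edge 0->1: backward (u after v in old order)
Backward edge: old toposort is now invalid. Check if this creates a cycle.
Does 1 already reach 0? Reachable from 1: [0, 1, 2, 3, 4]. YES -> cycle!
Still a DAG? no

Answer: no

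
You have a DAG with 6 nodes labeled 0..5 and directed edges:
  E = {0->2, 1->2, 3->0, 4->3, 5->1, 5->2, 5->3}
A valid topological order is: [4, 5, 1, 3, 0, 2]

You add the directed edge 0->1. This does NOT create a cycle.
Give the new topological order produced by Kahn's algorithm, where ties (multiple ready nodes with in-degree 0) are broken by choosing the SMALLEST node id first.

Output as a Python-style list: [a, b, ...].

Old toposort: [4, 5, 1, 3, 0, 2]
Added edge: 0->1
Position of 0 (4) > position of 1 (2). Must reorder: 0 must now come before 1.
Run Kahn's algorithm (break ties by smallest node id):
  initial in-degrees: [1, 2, 3, 2, 0, 0]
  ready (indeg=0): [4, 5]
  pop 4: indeg[3]->1 | ready=[5] | order so far=[4]
  pop 5: indeg[1]->1; indeg[2]->2; indeg[3]->0 | ready=[3] | order so far=[4, 5]
  pop 3: indeg[0]->0 | ready=[0] | order so far=[4, 5, 3]
  pop 0: indeg[1]->0; indeg[2]->1 | ready=[1] | order so far=[4, 5, 3, 0]
  pop 1: indeg[2]->0 | ready=[2] | order so far=[4, 5, 3, 0, 1]
  pop 2: no out-edges | ready=[] | order so far=[4, 5, 3, 0, 1, 2]
  Result: [4, 5, 3, 0, 1, 2]

Answer: [4, 5, 3, 0, 1, 2]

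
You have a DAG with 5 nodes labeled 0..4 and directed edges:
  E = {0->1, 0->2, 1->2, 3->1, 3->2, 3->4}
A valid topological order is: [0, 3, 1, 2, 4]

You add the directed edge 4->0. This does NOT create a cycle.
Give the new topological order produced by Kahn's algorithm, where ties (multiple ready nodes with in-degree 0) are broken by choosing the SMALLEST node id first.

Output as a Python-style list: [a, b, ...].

Old toposort: [0, 3, 1, 2, 4]
Added edge: 4->0
Position of 4 (4) > position of 0 (0). Must reorder: 4 must now come before 0.
Run Kahn's algorithm (break ties by smallest node id):
  initial in-degrees: [1, 2, 3, 0, 1]
  ready (indeg=0): [3]
  pop 3: indeg[1]->1; indeg[2]->2; indeg[4]->0 | ready=[4] | order so far=[3]
  pop 4: indeg[0]->0 | ready=[0] | order so far=[3, 4]
  pop 0: indeg[1]->0; indeg[2]->1 | ready=[1] | order so far=[3, 4, 0]
  pop 1: indeg[2]->0 | ready=[2] | order so far=[3, 4, 0, 1]
  pop 2: no out-edges | ready=[] | order so far=[3, 4, 0, 1, 2]
  Result: [3, 4, 0, 1, 2]

Answer: [3, 4, 0, 1, 2]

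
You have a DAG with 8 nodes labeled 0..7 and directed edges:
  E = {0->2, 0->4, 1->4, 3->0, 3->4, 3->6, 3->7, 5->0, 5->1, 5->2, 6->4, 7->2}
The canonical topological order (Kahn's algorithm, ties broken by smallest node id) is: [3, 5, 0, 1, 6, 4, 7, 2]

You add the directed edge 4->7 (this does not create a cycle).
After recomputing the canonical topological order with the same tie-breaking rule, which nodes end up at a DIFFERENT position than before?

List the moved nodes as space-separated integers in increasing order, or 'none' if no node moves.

Answer: none

Derivation:
Old toposort: [3, 5, 0, 1, 6, 4, 7, 2]
Added edge 4->7
Recompute Kahn (smallest-id tiebreak):
  initial in-degrees: [2, 1, 3, 0, 4, 0, 1, 2]
  ready (indeg=0): [3, 5]
  pop 3: indeg[0]->1; indeg[4]->3; indeg[6]->0; indeg[7]->1 | ready=[5, 6] | order so far=[3]
  pop 5: indeg[0]->0; indeg[1]->0; indeg[2]->2 | ready=[0, 1, 6] | order so far=[3, 5]
  pop 0: indeg[2]->1; indeg[4]->2 | ready=[1, 6] | order so far=[3, 5, 0]
  pop 1: indeg[4]->1 | ready=[6] | order so far=[3, 5, 0, 1]
  pop 6: indeg[4]->0 | ready=[4] | order so far=[3, 5, 0, 1, 6]
  pop 4: indeg[7]->0 | ready=[7] | order so far=[3, 5, 0, 1, 6, 4]
  pop 7: indeg[2]->0 | ready=[2] | order so far=[3, 5, 0, 1, 6, 4, 7]
  pop 2: no out-edges | ready=[] | order so far=[3, 5, 0, 1, 6, 4, 7, 2]
New canonical toposort: [3, 5, 0, 1, 6, 4, 7, 2]
Compare positions:
  Node 0: index 2 -> 2 (same)
  Node 1: index 3 -> 3 (same)
  Node 2: index 7 -> 7 (same)
  Node 3: index 0 -> 0 (same)
  Node 4: index 5 -> 5 (same)
  Node 5: index 1 -> 1 (same)
  Node 6: index 4 -> 4 (same)
  Node 7: index 6 -> 6 (same)
Nodes that changed position: none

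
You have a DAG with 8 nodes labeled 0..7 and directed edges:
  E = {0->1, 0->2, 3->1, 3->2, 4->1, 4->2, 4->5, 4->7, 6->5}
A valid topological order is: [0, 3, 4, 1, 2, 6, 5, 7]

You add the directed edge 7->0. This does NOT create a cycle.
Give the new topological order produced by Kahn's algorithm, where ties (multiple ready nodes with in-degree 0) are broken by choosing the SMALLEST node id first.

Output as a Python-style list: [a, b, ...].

Answer: [3, 4, 6, 5, 7, 0, 1, 2]

Derivation:
Old toposort: [0, 3, 4, 1, 2, 6, 5, 7]
Added edge: 7->0
Position of 7 (7) > position of 0 (0). Must reorder: 7 must now come before 0.
Run Kahn's algorithm (break ties by smallest node id):
  initial in-degrees: [1, 3, 3, 0, 0, 2, 0, 1]
  ready (indeg=0): [3, 4, 6]
  pop 3: indeg[1]->2; indeg[2]->2 | ready=[4, 6] | order so far=[3]
  pop 4: indeg[1]->1; indeg[2]->1; indeg[5]->1; indeg[7]->0 | ready=[6, 7] | order so far=[3, 4]
  pop 6: indeg[5]->0 | ready=[5, 7] | order so far=[3, 4, 6]
  pop 5: no out-edges | ready=[7] | order so far=[3, 4, 6, 5]
  pop 7: indeg[0]->0 | ready=[0] | order so far=[3, 4, 6, 5, 7]
  pop 0: indeg[1]->0; indeg[2]->0 | ready=[1, 2] | order so far=[3, 4, 6, 5, 7, 0]
  pop 1: no out-edges | ready=[2] | order so far=[3, 4, 6, 5, 7, 0, 1]
  pop 2: no out-edges | ready=[] | order so far=[3, 4, 6, 5, 7, 0, 1, 2]
  Result: [3, 4, 6, 5, 7, 0, 1, 2]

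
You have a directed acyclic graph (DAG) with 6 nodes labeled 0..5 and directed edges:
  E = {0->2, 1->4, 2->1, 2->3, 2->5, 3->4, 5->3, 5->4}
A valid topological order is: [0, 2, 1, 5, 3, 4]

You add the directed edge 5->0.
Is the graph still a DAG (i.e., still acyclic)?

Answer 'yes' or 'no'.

Given toposort: [0, 2, 1, 5, 3, 4]
Position of 5: index 3; position of 0: index 0
New edge 5->0: backward (u after v in old order)
Backward edge: old toposort is now invalid. Check if this creates a cycle.
Does 0 already reach 5? Reachable from 0: [0, 1, 2, 3, 4, 5]. YES -> cycle!
Still a DAG? no

Answer: no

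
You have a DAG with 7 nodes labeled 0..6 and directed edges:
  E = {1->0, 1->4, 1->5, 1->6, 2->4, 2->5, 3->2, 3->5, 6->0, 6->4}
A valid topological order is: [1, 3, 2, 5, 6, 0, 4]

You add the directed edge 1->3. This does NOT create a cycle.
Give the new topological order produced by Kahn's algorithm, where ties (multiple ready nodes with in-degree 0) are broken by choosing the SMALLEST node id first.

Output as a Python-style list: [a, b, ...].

Old toposort: [1, 3, 2, 5, 6, 0, 4]
Added edge: 1->3
Position of 1 (0) < position of 3 (1). Old order still valid.
Run Kahn's algorithm (break ties by smallest node id):
  initial in-degrees: [2, 0, 1, 1, 3, 3, 1]
  ready (indeg=0): [1]
  pop 1: indeg[0]->1; indeg[3]->0; indeg[4]->2; indeg[5]->2; indeg[6]->0 | ready=[3, 6] | order so far=[1]
  pop 3: indeg[2]->0; indeg[5]->1 | ready=[2, 6] | order so far=[1, 3]
  pop 2: indeg[4]->1; indeg[5]->0 | ready=[5, 6] | order so far=[1, 3, 2]
  pop 5: no out-edges | ready=[6] | order so far=[1, 3, 2, 5]
  pop 6: indeg[0]->0; indeg[4]->0 | ready=[0, 4] | order so far=[1, 3, 2, 5, 6]
  pop 0: no out-edges | ready=[4] | order so far=[1, 3, 2, 5, 6, 0]
  pop 4: no out-edges | ready=[] | order so far=[1, 3, 2, 5, 6, 0, 4]
  Result: [1, 3, 2, 5, 6, 0, 4]

Answer: [1, 3, 2, 5, 6, 0, 4]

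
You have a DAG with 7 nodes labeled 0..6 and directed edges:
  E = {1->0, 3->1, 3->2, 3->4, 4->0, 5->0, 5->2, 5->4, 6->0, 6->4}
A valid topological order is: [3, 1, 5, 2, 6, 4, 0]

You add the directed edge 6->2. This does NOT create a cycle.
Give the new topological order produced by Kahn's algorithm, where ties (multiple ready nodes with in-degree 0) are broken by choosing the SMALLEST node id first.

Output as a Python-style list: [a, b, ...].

Answer: [3, 1, 5, 6, 2, 4, 0]

Derivation:
Old toposort: [3, 1, 5, 2, 6, 4, 0]
Added edge: 6->2
Position of 6 (4) > position of 2 (3). Must reorder: 6 must now come before 2.
Run Kahn's algorithm (break ties by smallest node id):
  initial in-degrees: [4, 1, 3, 0, 3, 0, 0]
  ready (indeg=0): [3, 5, 6]
  pop 3: indeg[1]->0; indeg[2]->2; indeg[4]->2 | ready=[1, 5, 6] | order so far=[3]
  pop 1: indeg[0]->3 | ready=[5, 6] | order so far=[3, 1]
  pop 5: indeg[0]->2; indeg[2]->1; indeg[4]->1 | ready=[6] | order so far=[3, 1, 5]
  pop 6: indeg[0]->1; indeg[2]->0; indeg[4]->0 | ready=[2, 4] | order so far=[3, 1, 5, 6]
  pop 2: no out-edges | ready=[4] | order so far=[3, 1, 5, 6, 2]
  pop 4: indeg[0]->0 | ready=[0] | order so far=[3, 1, 5, 6, 2, 4]
  pop 0: no out-edges | ready=[] | order so far=[3, 1, 5, 6, 2, 4, 0]
  Result: [3, 1, 5, 6, 2, 4, 0]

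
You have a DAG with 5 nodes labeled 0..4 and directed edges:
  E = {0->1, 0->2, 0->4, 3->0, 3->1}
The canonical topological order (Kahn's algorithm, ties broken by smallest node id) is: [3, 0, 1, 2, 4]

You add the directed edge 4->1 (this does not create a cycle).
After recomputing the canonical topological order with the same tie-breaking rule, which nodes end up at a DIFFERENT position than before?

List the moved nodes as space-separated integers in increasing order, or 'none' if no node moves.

Answer: 1 2 4

Derivation:
Old toposort: [3, 0, 1, 2, 4]
Added edge 4->1
Recompute Kahn (smallest-id tiebreak):
  initial in-degrees: [1, 3, 1, 0, 1]
  ready (indeg=0): [3]
  pop 3: indeg[0]->0; indeg[1]->2 | ready=[0] | order so far=[3]
  pop 0: indeg[1]->1; indeg[2]->0; indeg[4]->0 | ready=[2, 4] | order so far=[3, 0]
  pop 2: no out-edges | ready=[4] | order so far=[3, 0, 2]
  pop 4: indeg[1]->0 | ready=[1] | order so far=[3, 0, 2, 4]
  pop 1: no out-edges | ready=[] | order so far=[3, 0, 2, 4, 1]
New canonical toposort: [3, 0, 2, 4, 1]
Compare positions:
  Node 0: index 1 -> 1 (same)
  Node 1: index 2 -> 4 (moved)
  Node 2: index 3 -> 2 (moved)
  Node 3: index 0 -> 0 (same)
  Node 4: index 4 -> 3 (moved)
Nodes that changed position: 1 2 4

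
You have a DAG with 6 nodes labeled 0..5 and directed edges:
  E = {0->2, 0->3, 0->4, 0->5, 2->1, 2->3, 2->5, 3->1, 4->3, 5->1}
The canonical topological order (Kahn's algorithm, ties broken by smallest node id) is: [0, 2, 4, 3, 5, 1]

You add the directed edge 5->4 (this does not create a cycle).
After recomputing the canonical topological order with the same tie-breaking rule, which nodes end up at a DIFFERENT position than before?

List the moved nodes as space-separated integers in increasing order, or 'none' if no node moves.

Answer: 3 4 5

Derivation:
Old toposort: [0, 2, 4, 3, 5, 1]
Added edge 5->4
Recompute Kahn (smallest-id tiebreak):
  initial in-degrees: [0, 3, 1, 3, 2, 2]
  ready (indeg=0): [0]
  pop 0: indeg[2]->0; indeg[3]->2; indeg[4]->1; indeg[5]->1 | ready=[2] | order so far=[0]
  pop 2: indeg[1]->2; indeg[3]->1; indeg[5]->0 | ready=[5] | order so far=[0, 2]
  pop 5: indeg[1]->1; indeg[4]->0 | ready=[4] | order so far=[0, 2, 5]
  pop 4: indeg[3]->0 | ready=[3] | order so far=[0, 2, 5, 4]
  pop 3: indeg[1]->0 | ready=[1] | order so far=[0, 2, 5, 4, 3]
  pop 1: no out-edges | ready=[] | order so far=[0, 2, 5, 4, 3, 1]
New canonical toposort: [0, 2, 5, 4, 3, 1]
Compare positions:
  Node 0: index 0 -> 0 (same)
  Node 1: index 5 -> 5 (same)
  Node 2: index 1 -> 1 (same)
  Node 3: index 3 -> 4 (moved)
  Node 4: index 2 -> 3 (moved)
  Node 5: index 4 -> 2 (moved)
Nodes that changed position: 3 4 5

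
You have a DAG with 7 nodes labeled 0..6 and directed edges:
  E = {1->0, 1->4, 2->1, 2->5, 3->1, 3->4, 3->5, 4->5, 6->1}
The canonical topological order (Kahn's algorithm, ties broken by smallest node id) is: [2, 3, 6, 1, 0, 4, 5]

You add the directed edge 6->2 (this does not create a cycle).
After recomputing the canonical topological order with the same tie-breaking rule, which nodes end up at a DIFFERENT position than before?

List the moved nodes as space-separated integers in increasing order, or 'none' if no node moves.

Old toposort: [2, 3, 6, 1, 0, 4, 5]
Added edge 6->2
Recompute Kahn (smallest-id tiebreak):
  initial in-degrees: [1, 3, 1, 0, 2, 3, 0]
  ready (indeg=0): [3, 6]
  pop 3: indeg[1]->2; indeg[4]->1; indeg[5]->2 | ready=[6] | order so far=[3]
  pop 6: indeg[1]->1; indeg[2]->0 | ready=[2] | order so far=[3, 6]
  pop 2: indeg[1]->0; indeg[5]->1 | ready=[1] | order so far=[3, 6, 2]
  pop 1: indeg[0]->0; indeg[4]->0 | ready=[0, 4] | order so far=[3, 6, 2, 1]
  pop 0: no out-edges | ready=[4] | order so far=[3, 6, 2, 1, 0]
  pop 4: indeg[5]->0 | ready=[5] | order so far=[3, 6, 2, 1, 0, 4]
  pop 5: no out-edges | ready=[] | order so far=[3, 6, 2, 1, 0, 4, 5]
New canonical toposort: [3, 6, 2, 1, 0, 4, 5]
Compare positions:
  Node 0: index 4 -> 4 (same)
  Node 1: index 3 -> 3 (same)
  Node 2: index 0 -> 2 (moved)
  Node 3: index 1 -> 0 (moved)
  Node 4: index 5 -> 5 (same)
  Node 5: index 6 -> 6 (same)
  Node 6: index 2 -> 1 (moved)
Nodes that changed position: 2 3 6

Answer: 2 3 6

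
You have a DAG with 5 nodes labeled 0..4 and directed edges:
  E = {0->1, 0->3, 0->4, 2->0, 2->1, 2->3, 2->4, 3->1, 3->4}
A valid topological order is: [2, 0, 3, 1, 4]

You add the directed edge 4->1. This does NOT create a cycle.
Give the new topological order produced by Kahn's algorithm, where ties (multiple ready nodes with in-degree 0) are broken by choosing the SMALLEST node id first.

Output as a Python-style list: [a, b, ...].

Answer: [2, 0, 3, 4, 1]

Derivation:
Old toposort: [2, 0, 3, 1, 4]
Added edge: 4->1
Position of 4 (4) > position of 1 (3). Must reorder: 4 must now come before 1.
Run Kahn's algorithm (break ties by smallest node id):
  initial in-degrees: [1, 4, 0, 2, 3]
  ready (indeg=0): [2]
  pop 2: indeg[0]->0; indeg[1]->3; indeg[3]->1; indeg[4]->2 | ready=[0] | order so far=[2]
  pop 0: indeg[1]->2; indeg[3]->0; indeg[4]->1 | ready=[3] | order so far=[2, 0]
  pop 3: indeg[1]->1; indeg[4]->0 | ready=[4] | order so far=[2, 0, 3]
  pop 4: indeg[1]->0 | ready=[1] | order so far=[2, 0, 3, 4]
  pop 1: no out-edges | ready=[] | order so far=[2, 0, 3, 4, 1]
  Result: [2, 0, 3, 4, 1]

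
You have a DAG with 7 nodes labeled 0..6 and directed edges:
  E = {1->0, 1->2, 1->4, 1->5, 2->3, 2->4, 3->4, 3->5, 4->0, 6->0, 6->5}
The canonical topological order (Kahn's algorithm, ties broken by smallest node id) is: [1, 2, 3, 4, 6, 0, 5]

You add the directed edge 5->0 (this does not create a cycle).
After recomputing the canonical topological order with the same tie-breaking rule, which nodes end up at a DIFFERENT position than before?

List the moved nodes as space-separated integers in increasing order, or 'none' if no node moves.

Old toposort: [1, 2, 3, 4, 6, 0, 5]
Added edge 5->0
Recompute Kahn (smallest-id tiebreak):
  initial in-degrees: [4, 0, 1, 1, 3, 3, 0]
  ready (indeg=0): [1, 6]
  pop 1: indeg[0]->3; indeg[2]->0; indeg[4]->2; indeg[5]->2 | ready=[2, 6] | order so far=[1]
  pop 2: indeg[3]->0; indeg[4]->1 | ready=[3, 6] | order so far=[1, 2]
  pop 3: indeg[4]->0; indeg[5]->1 | ready=[4, 6] | order so far=[1, 2, 3]
  pop 4: indeg[0]->2 | ready=[6] | order so far=[1, 2, 3, 4]
  pop 6: indeg[0]->1; indeg[5]->0 | ready=[5] | order so far=[1, 2, 3, 4, 6]
  pop 5: indeg[0]->0 | ready=[0] | order so far=[1, 2, 3, 4, 6, 5]
  pop 0: no out-edges | ready=[] | order so far=[1, 2, 3, 4, 6, 5, 0]
New canonical toposort: [1, 2, 3, 4, 6, 5, 0]
Compare positions:
  Node 0: index 5 -> 6 (moved)
  Node 1: index 0 -> 0 (same)
  Node 2: index 1 -> 1 (same)
  Node 3: index 2 -> 2 (same)
  Node 4: index 3 -> 3 (same)
  Node 5: index 6 -> 5 (moved)
  Node 6: index 4 -> 4 (same)
Nodes that changed position: 0 5

Answer: 0 5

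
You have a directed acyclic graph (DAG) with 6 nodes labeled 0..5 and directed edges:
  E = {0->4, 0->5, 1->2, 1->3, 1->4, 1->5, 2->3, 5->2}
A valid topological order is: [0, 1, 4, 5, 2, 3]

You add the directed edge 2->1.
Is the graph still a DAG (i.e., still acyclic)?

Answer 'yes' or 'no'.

Answer: no

Derivation:
Given toposort: [0, 1, 4, 5, 2, 3]
Position of 2: index 4; position of 1: index 1
New edge 2->1: backward (u after v in old order)
Backward edge: old toposort is now invalid. Check if this creates a cycle.
Does 1 already reach 2? Reachable from 1: [1, 2, 3, 4, 5]. YES -> cycle!
Still a DAG? no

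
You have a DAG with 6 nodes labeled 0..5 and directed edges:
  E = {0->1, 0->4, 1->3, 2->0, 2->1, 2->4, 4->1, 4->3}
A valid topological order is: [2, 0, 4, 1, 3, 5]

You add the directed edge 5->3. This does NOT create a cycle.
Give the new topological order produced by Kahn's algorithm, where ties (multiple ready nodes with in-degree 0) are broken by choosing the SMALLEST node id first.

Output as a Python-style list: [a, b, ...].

Old toposort: [2, 0, 4, 1, 3, 5]
Added edge: 5->3
Position of 5 (5) > position of 3 (4). Must reorder: 5 must now come before 3.
Run Kahn's algorithm (break ties by smallest node id):
  initial in-degrees: [1, 3, 0, 3, 2, 0]
  ready (indeg=0): [2, 5]
  pop 2: indeg[0]->0; indeg[1]->2; indeg[4]->1 | ready=[0, 5] | order so far=[2]
  pop 0: indeg[1]->1; indeg[4]->0 | ready=[4, 5] | order so far=[2, 0]
  pop 4: indeg[1]->0; indeg[3]->2 | ready=[1, 5] | order so far=[2, 0, 4]
  pop 1: indeg[3]->1 | ready=[5] | order so far=[2, 0, 4, 1]
  pop 5: indeg[3]->0 | ready=[3] | order so far=[2, 0, 4, 1, 5]
  pop 3: no out-edges | ready=[] | order so far=[2, 0, 4, 1, 5, 3]
  Result: [2, 0, 4, 1, 5, 3]

Answer: [2, 0, 4, 1, 5, 3]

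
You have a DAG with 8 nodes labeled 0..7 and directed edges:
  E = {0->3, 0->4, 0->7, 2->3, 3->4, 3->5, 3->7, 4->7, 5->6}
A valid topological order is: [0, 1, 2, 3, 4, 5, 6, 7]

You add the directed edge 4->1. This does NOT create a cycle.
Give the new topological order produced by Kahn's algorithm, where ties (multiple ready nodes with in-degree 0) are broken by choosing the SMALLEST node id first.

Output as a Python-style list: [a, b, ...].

Old toposort: [0, 1, 2, 3, 4, 5, 6, 7]
Added edge: 4->1
Position of 4 (4) > position of 1 (1). Must reorder: 4 must now come before 1.
Run Kahn's algorithm (break ties by smallest node id):
  initial in-degrees: [0, 1, 0, 2, 2, 1, 1, 3]
  ready (indeg=0): [0, 2]
  pop 0: indeg[3]->1; indeg[4]->1; indeg[7]->2 | ready=[2] | order so far=[0]
  pop 2: indeg[3]->0 | ready=[3] | order so far=[0, 2]
  pop 3: indeg[4]->0; indeg[5]->0; indeg[7]->1 | ready=[4, 5] | order so far=[0, 2, 3]
  pop 4: indeg[1]->0; indeg[7]->0 | ready=[1, 5, 7] | order so far=[0, 2, 3, 4]
  pop 1: no out-edges | ready=[5, 7] | order so far=[0, 2, 3, 4, 1]
  pop 5: indeg[6]->0 | ready=[6, 7] | order so far=[0, 2, 3, 4, 1, 5]
  pop 6: no out-edges | ready=[7] | order so far=[0, 2, 3, 4, 1, 5, 6]
  pop 7: no out-edges | ready=[] | order so far=[0, 2, 3, 4, 1, 5, 6, 7]
  Result: [0, 2, 3, 4, 1, 5, 6, 7]

Answer: [0, 2, 3, 4, 1, 5, 6, 7]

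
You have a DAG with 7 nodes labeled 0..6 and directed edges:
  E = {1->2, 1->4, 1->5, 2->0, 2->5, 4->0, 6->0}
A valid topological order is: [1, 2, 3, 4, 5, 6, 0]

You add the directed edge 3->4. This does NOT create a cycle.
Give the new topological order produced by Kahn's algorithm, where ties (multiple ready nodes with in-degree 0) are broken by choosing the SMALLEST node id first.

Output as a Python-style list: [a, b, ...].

Old toposort: [1, 2, 3, 4, 5, 6, 0]
Added edge: 3->4
Position of 3 (2) < position of 4 (3). Old order still valid.
Run Kahn's algorithm (break ties by smallest node id):
  initial in-degrees: [3, 0, 1, 0, 2, 2, 0]
  ready (indeg=0): [1, 3, 6]
  pop 1: indeg[2]->0; indeg[4]->1; indeg[5]->1 | ready=[2, 3, 6] | order so far=[1]
  pop 2: indeg[0]->2; indeg[5]->0 | ready=[3, 5, 6] | order so far=[1, 2]
  pop 3: indeg[4]->0 | ready=[4, 5, 6] | order so far=[1, 2, 3]
  pop 4: indeg[0]->1 | ready=[5, 6] | order so far=[1, 2, 3, 4]
  pop 5: no out-edges | ready=[6] | order so far=[1, 2, 3, 4, 5]
  pop 6: indeg[0]->0 | ready=[0] | order so far=[1, 2, 3, 4, 5, 6]
  pop 0: no out-edges | ready=[] | order so far=[1, 2, 3, 4, 5, 6, 0]
  Result: [1, 2, 3, 4, 5, 6, 0]

Answer: [1, 2, 3, 4, 5, 6, 0]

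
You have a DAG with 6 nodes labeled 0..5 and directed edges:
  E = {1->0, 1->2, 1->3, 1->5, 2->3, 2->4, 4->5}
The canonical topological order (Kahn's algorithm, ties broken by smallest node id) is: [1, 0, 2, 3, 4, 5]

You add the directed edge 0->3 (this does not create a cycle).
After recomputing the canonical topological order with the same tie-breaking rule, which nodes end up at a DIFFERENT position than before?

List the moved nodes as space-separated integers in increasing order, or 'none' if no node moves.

Answer: none

Derivation:
Old toposort: [1, 0, 2, 3, 4, 5]
Added edge 0->3
Recompute Kahn (smallest-id tiebreak):
  initial in-degrees: [1, 0, 1, 3, 1, 2]
  ready (indeg=0): [1]
  pop 1: indeg[0]->0; indeg[2]->0; indeg[3]->2; indeg[5]->1 | ready=[0, 2] | order so far=[1]
  pop 0: indeg[3]->1 | ready=[2] | order so far=[1, 0]
  pop 2: indeg[3]->0; indeg[4]->0 | ready=[3, 4] | order so far=[1, 0, 2]
  pop 3: no out-edges | ready=[4] | order so far=[1, 0, 2, 3]
  pop 4: indeg[5]->0 | ready=[5] | order so far=[1, 0, 2, 3, 4]
  pop 5: no out-edges | ready=[] | order so far=[1, 0, 2, 3, 4, 5]
New canonical toposort: [1, 0, 2, 3, 4, 5]
Compare positions:
  Node 0: index 1 -> 1 (same)
  Node 1: index 0 -> 0 (same)
  Node 2: index 2 -> 2 (same)
  Node 3: index 3 -> 3 (same)
  Node 4: index 4 -> 4 (same)
  Node 5: index 5 -> 5 (same)
Nodes that changed position: none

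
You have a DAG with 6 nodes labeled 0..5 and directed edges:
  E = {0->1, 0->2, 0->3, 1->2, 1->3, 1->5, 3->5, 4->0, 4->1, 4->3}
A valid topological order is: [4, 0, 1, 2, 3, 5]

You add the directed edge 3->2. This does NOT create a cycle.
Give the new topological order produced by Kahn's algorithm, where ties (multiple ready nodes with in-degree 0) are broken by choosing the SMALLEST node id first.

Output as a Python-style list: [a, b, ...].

Answer: [4, 0, 1, 3, 2, 5]

Derivation:
Old toposort: [4, 0, 1, 2, 3, 5]
Added edge: 3->2
Position of 3 (4) > position of 2 (3). Must reorder: 3 must now come before 2.
Run Kahn's algorithm (break ties by smallest node id):
  initial in-degrees: [1, 2, 3, 3, 0, 2]
  ready (indeg=0): [4]
  pop 4: indeg[0]->0; indeg[1]->1; indeg[3]->2 | ready=[0] | order so far=[4]
  pop 0: indeg[1]->0; indeg[2]->2; indeg[3]->1 | ready=[1] | order so far=[4, 0]
  pop 1: indeg[2]->1; indeg[3]->0; indeg[5]->1 | ready=[3] | order so far=[4, 0, 1]
  pop 3: indeg[2]->0; indeg[5]->0 | ready=[2, 5] | order so far=[4, 0, 1, 3]
  pop 2: no out-edges | ready=[5] | order so far=[4, 0, 1, 3, 2]
  pop 5: no out-edges | ready=[] | order so far=[4, 0, 1, 3, 2, 5]
  Result: [4, 0, 1, 3, 2, 5]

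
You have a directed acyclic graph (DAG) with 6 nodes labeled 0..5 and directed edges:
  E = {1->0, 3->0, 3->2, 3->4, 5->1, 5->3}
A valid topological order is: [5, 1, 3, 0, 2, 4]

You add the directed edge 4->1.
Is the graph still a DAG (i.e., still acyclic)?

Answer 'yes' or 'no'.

Given toposort: [5, 1, 3, 0, 2, 4]
Position of 4: index 5; position of 1: index 1
New edge 4->1: backward (u after v in old order)
Backward edge: old toposort is now invalid. Check if this creates a cycle.
Does 1 already reach 4? Reachable from 1: [0, 1]. NO -> still a DAG (reorder needed).
Still a DAG? yes

Answer: yes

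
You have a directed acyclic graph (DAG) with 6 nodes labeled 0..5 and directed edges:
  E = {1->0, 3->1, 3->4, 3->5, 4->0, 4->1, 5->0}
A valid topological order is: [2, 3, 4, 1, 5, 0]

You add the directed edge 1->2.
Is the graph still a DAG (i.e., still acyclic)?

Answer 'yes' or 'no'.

Answer: yes

Derivation:
Given toposort: [2, 3, 4, 1, 5, 0]
Position of 1: index 3; position of 2: index 0
New edge 1->2: backward (u after v in old order)
Backward edge: old toposort is now invalid. Check if this creates a cycle.
Does 2 already reach 1? Reachable from 2: [2]. NO -> still a DAG (reorder needed).
Still a DAG? yes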